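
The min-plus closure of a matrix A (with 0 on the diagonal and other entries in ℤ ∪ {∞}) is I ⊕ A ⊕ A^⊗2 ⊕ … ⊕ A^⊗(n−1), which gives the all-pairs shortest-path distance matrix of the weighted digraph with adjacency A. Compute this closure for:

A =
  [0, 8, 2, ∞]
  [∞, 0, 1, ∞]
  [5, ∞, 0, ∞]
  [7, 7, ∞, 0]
Closure =
  [0, 8, 2, ∞]
  [6, 0, 1, ∞]
  [5, 13, 0, ∞]
  [7, 7, 8, 0]

This is the Floyd-Warshall all-pairs shortest-path computation. For each intermediate vertex k = 0, 1, …, 3, update dist[i][j] ← min(dist[i][j], dist[i][k] + dist[k][j]). The final matrix gives, for each (i, j), the minimum total weight of any directed path from i to j (possibly empty when i = j).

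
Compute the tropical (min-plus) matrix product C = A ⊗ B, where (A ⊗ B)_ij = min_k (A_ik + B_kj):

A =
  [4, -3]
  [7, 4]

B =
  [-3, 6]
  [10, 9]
A ⊗ B =
  [1, 6]
  [4, 13]

Apply the min-plus product entry-by-entry:
  C[0][0] = min over k of (A[0][0] + B[0][0] = 4 + -3 = 1, A[0][1] + B[1][0] = -3 + 10 = 7) = 1 (attained at k = 0)
  C[0][1] = min over k of (A[0][0] + B[0][1] = 4 + 6 = 10, A[0][1] + B[1][1] = -3 + 9 = 6) = 6 (attained at k = 1)
  C[1][0] = min over k of (A[1][0] + B[0][0] = 7 + -3 = 4, A[1][1] + B[1][0] = 4 + 10 = 14) = 4 (attained at k = 0)
  C[1][1] = min over k of (A[1][0] + B[0][1] = 7 + 6 = 13, A[1][1] + B[1][1] = 4 + 9 = 13) = 13 (attained at k = 0)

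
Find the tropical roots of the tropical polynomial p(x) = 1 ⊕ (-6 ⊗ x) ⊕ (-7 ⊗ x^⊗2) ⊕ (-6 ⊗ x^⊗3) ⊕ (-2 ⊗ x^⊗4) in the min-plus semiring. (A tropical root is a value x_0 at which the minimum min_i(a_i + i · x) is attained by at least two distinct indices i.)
Roots: {-4, -1, 1, 7}

Each tropical root is a break point of the lower envelope of the lines y = a_i + i · x (there are 5 lines, with slopes 0, 1, ..., 4). Only the lines that attain the minimum somewhere contribute to roots; other lines are dominated. Here the surviving (envelope) indices are i = 4, i = 3, i = 2, i = 1, i = 0.
Intersections between consecutive envelope lines give the roots: for adjacent envelope indices i < j the intersection is x = (a_i − a_j) / (j − i). Reading off the sorted break points: {-4, -1, 1, 7}.
Verification: at each break x_0, at least two indices attain the minimum of min_i(a_i + i · x_0).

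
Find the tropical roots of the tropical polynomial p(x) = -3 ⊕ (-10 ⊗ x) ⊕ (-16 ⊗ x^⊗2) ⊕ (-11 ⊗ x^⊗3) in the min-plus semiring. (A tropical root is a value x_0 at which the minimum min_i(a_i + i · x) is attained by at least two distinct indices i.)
Roots: {-5, 6, 7}

Each tropical root is a break point of the lower envelope of the lines y = a_i + i · x (there are 4 lines, with slopes 0, 1, ..., 3). Only the lines that attain the minimum somewhere contribute to roots; other lines are dominated. Here the surviving (envelope) indices are i = 3, i = 2, i = 1, i = 0.
Intersections between consecutive envelope lines give the roots: for adjacent envelope indices i < j the intersection is x = (a_i − a_j) / (j − i). Reading off the sorted break points: {-5, 6, 7}.
Verification: at each break x_0, at least two indices attain the minimum of min_i(a_i + i · x_0).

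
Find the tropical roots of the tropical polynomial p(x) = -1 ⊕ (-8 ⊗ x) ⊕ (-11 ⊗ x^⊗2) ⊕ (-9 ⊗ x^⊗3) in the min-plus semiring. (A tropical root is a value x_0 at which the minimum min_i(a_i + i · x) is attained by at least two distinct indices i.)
Roots: {-2, 3, 7}

Each tropical root is a break point of the lower envelope of the lines y = a_i + i · x (there are 4 lines, with slopes 0, 1, ..., 3). Only the lines that attain the minimum somewhere contribute to roots; other lines are dominated. Here the surviving (envelope) indices are i = 3, i = 2, i = 1, i = 0.
Intersections between consecutive envelope lines give the roots: for adjacent envelope indices i < j the intersection is x = (a_i − a_j) / (j − i). Reading off the sorted break points: {-2, 3, 7}.
Verification: at each break x_0, at least two indices attain the minimum of min_i(a_i + i · x_0).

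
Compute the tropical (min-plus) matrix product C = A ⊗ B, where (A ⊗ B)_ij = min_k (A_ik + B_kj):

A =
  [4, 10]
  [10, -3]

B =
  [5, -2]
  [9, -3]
A ⊗ B =
  [9, 2]
  [6, -6]

Apply the min-plus product entry-by-entry:
  C[0][0] = min over k of (A[0][0] + B[0][0] = 4 + 5 = 9, A[0][1] + B[1][0] = 10 + 9 = 19) = 9 (attained at k = 0)
  C[0][1] = min over k of (A[0][0] + B[0][1] = 4 + -2 = 2, A[0][1] + B[1][1] = 10 + -3 = 7) = 2 (attained at k = 0)
  C[1][0] = min over k of (A[1][0] + B[0][0] = 10 + 5 = 15, A[1][1] + B[1][0] = -3 + 9 = 6) = 6 (attained at k = 1)
  C[1][1] = min over k of (A[1][0] + B[0][1] = 10 + -2 = 8, A[1][1] + B[1][1] = -3 + -3 = -6) = -6 (attained at k = 1)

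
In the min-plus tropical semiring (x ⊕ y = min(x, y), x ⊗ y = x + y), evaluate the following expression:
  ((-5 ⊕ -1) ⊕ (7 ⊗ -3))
((-5 ⊕ -1) ⊕ (7 ⊗ -3)) = -5

Expand innermost to outermost. Recall ⊕ takes the minimum of its arguments and ⊗ takes their sum. Working out the expression ((-5 ⊕ -1) ⊕ (7 ⊗ -3)) gives -5.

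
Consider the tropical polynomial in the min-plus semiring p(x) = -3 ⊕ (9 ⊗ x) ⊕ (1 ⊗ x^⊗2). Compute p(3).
p(3) = -3

A tropical monomial a ⊗ x^⊗i evaluates to a + i · x. Evaluating each term at x = 3:
  Term 0 contributes -3 + 0 · 3 = -3
  Term 1 contributes 9 + 1 · 3 = 12
  Term 2 contributes 1 + 2 · 3 = 7
p(3) = ⊕ of these = min[-3, 12, 7] = -3.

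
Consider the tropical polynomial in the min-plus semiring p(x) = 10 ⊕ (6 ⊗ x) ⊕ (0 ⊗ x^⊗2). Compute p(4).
p(4) = 8

A tropical monomial a ⊗ x^⊗i evaluates to a + i · x. Evaluating each term at x = 4:
  Term 0 contributes 10 + 0 · 4 = 10
  Term 1 contributes 6 + 1 · 4 = 10
  Term 2 contributes 0 + 2 · 4 = 8
p(4) = ⊕ of these = min[10, 10, 8] = 8.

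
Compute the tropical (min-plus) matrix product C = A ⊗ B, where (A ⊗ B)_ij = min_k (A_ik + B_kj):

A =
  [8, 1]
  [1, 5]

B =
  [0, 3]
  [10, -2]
A ⊗ B =
  [8, -1]
  [1, 3]

Apply the min-plus product entry-by-entry:
  C[0][0] = min over k of (A[0][0] + B[0][0] = 8 + 0 = 8, A[0][1] + B[1][0] = 1 + 10 = 11) = 8 (attained at k = 0)
  C[0][1] = min over k of (A[0][0] + B[0][1] = 8 + 3 = 11, A[0][1] + B[1][1] = 1 + -2 = -1) = -1 (attained at k = 1)
  C[1][0] = min over k of (A[1][0] + B[0][0] = 1 + 0 = 1, A[1][1] + B[1][0] = 5 + 10 = 15) = 1 (attained at k = 0)
  C[1][1] = min over k of (A[1][0] + B[0][1] = 1 + 3 = 4, A[1][1] + B[1][1] = 5 + -2 = 3) = 3 (attained at k = 1)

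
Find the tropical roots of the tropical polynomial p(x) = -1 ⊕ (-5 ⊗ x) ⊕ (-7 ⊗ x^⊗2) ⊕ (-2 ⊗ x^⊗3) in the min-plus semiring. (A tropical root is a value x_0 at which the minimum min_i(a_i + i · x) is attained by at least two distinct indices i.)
Roots: {-5, 2, 4}

Each tropical root is a break point of the lower envelope of the lines y = a_i + i · x (there are 4 lines, with slopes 0, 1, ..., 3). Only the lines that attain the minimum somewhere contribute to roots; other lines are dominated. Here the surviving (envelope) indices are i = 3, i = 2, i = 1, i = 0.
Intersections between consecutive envelope lines give the roots: for adjacent envelope indices i < j the intersection is x = (a_i − a_j) / (j − i). Reading off the sorted break points: {-5, 2, 4}.
Verification: at each break x_0, at least two indices attain the minimum of min_i(a_i + i · x_0).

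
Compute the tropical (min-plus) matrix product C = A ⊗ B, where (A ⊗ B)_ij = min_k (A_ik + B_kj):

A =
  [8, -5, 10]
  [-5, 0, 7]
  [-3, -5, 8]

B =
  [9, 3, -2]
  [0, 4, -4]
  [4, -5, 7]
A ⊗ B =
  [-5, -1, -9]
  [0, -2, -7]
  [-5, -1, -9]

Apply the min-plus product entry-by-entry:
  C[0][0] = min over k of (A[0][0] + B[0][0] = 8 + 9 = 17, A[0][1] + B[1][0] = -5 + 0 = -5, A[0][2] + B[2][0] = 10 + 4 = 14) = -5 (attained at k = 1)
  C[0][1] = min over k of (A[0][0] + B[0][1] = 8 + 3 = 11, A[0][1] + B[1][1] = -5 + 4 = -1, A[0][2] + B[2][1] = 10 + -5 = 5) = -1 (attained at k = 1)
  C[0][2] = min over k of (A[0][0] + B[0][2] = 8 + -2 = 6, A[0][1] + B[1][2] = -5 + -4 = -9, A[0][2] + B[2][2] = 10 + 7 = 17) = -9 (attained at k = 1)
  C[1][0] = min over k of (A[1][0] + B[0][0] = -5 + 9 = 4, A[1][1] + B[1][0] = 0 + 0 = 0, A[1][2] + B[2][0] = 7 + 4 = 11) = 0 (attained at k = 1)
  C[1][1] = min over k of (A[1][0] + B[0][1] = -5 + 3 = -2, A[1][1] + B[1][1] = 0 + 4 = 4, A[1][2] + B[2][1] = 7 + -5 = 2) = -2 (attained at k = 0)
  C[1][2] = min over k of (A[1][0] + B[0][2] = -5 + -2 = -7, A[1][1] + B[1][2] = 0 + -4 = -4, A[1][2] + B[2][2] = 7 + 7 = 14) = -7 (attained at k = 0)
  C[2][0] = min over k of (A[2][0] + B[0][0] = -3 + 9 = 6, A[2][1] + B[1][0] = -5 + 0 = -5, A[2][2] + B[2][0] = 8 + 4 = 12) = -5 (attained at k = 1)
  C[2][1] = min over k of (A[2][0] + B[0][1] = -3 + 3 = 0, A[2][1] + B[1][1] = -5 + 4 = -1, A[2][2] + B[2][1] = 8 + -5 = 3) = -1 (attained at k = 1)
  C[2][2] = min over k of (A[2][0] + B[0][2] = -3 + -2 = -5, A[2][1] + B[1][2] = -5 + -4 = -9, A[2][2] + B[2][2] = 8 + 7 = 15) = -9 (attained at k = 1)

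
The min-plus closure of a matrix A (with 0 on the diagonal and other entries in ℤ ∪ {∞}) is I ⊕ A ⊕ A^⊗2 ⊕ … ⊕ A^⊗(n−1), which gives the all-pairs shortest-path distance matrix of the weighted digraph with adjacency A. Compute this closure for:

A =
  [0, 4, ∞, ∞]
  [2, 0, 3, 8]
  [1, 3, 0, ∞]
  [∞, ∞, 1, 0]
Closure =
  [0, 4, 7, 12]
  [2, 0, 3, 8]
  [1, 3, 0, 11]
  [2, 4, 1, 0]

This is the Floyd-Warshall all-pairs shortest-path computation. For each intermediate vertex k = 0, 1, …, 3, update dist[i][j] ← min(dist[i][j], dist[i][k] + dist[k][j]). The final matrix gives, for each (i, j), the minimum total weight of any directed path from i to j (possibly empty when i = j).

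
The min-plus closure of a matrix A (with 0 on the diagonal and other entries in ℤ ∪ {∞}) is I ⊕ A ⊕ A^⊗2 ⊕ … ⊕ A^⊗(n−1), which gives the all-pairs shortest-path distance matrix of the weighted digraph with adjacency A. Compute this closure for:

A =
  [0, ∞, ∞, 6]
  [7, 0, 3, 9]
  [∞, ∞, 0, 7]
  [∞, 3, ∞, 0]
Closure =
  [0, 9, 12, 6]
  [7, 0, 3, 9]
  [17, 10, 0, 7]
  [10, 3, 6, 0]

This is the Floyd-Warshall all-pairs shortest-path computation. For each intermediate vertex k = 0, 1, …, 3, update dist[i][j] ← min(dist[i][j], dist[i][k] + dist[k][j]). The final matrix gives, for each (i, j), the minimum total weight of any directed path from i to j (possibly empty when i = j).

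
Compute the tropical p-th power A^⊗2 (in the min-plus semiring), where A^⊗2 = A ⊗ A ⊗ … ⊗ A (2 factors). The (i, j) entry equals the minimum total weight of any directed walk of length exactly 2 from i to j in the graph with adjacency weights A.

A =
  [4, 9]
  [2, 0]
A^⊗2 =
  [8, 9]
  [2, 0]

Each entry (A^⊗2)_ij equals the minimum over all length-2 walks i = v_0 → v_1 → … → v_2 = j of Σ_t A[v_t][v_{t+1}]. For example, for (i, j) = (0, 1) we minimise over 2 possible intermediate vertex sequences; the minimum is 9, attained along the walk 0 → 1 → 1.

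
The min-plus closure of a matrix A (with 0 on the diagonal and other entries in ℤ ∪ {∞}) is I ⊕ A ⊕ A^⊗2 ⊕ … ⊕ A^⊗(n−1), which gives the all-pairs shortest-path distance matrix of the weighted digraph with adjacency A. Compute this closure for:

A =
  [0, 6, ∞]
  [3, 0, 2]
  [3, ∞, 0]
Closure =
  [0, 6, 8]
  [3, 0, 2]
  [3, 9, 0]

This is the Floyd-Warshall all-pairs shortest-path computation. For each intermediate vertex k = 0, 1, …, 2, update dist[i][j] ← min(dist[i][j], dist[i][k] + dist[k][j]). The final matrix gives, for each (i, j), the minimum total weight of any directed path from i to j (possibly empty when i = j).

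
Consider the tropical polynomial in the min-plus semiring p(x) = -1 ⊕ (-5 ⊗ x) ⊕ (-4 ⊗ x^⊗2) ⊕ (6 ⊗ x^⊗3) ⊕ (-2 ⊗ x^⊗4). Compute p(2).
p(2) = -3

A tropical monomial a ⊗ x^⊗i evaluates to a + i · x. Evaluating each term at x = 2:
  Term 0 contributes -1 + 0 · 2 = -1
  Term 1 contributes -5 + 1 · 2 = -3
  Term 2 contributes -4 + 2 · 2 = 0
  Term 3 contributes 6 + 3 · 2 = 12
  Term 4 contributes -2 + 4 · 2 = 6
p(2) = ⊕ of these = min[-1, -3, 0, 12, 6] = -3.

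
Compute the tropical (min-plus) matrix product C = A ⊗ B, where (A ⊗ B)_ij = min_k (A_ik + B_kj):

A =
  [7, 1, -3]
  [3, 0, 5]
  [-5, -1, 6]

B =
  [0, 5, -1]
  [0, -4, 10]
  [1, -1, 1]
A ⊗ B =
  [-2, -4, -2]
  [0, -4, 2]
  [-5, -5, -6]

Apply the min-plus product entry-by-entry:
  C[0][0] = min over k of (A[0][0] + B[0][0] = 7 + 0 = 7, A[0][1] + B[1][0] = 1 + 0 = 1, A[0][2] + B[2][0] = -3 + 1 = -2) = -2 (attained at k = 2)
  C[0][1] = min over k of (A[0][0] + B[0][1] = 7 + 5 = 12, A[0][1] + B[1][1] = 1 + -4 = -3, A[0][2] + B[2][1] = -3 + -1 = -4) = -4 (attained at k = 2)
  C[0][2] = min over k of (A[0][0] + B[0][2] = 7 + -1 = 6, A[0][1] + B[1][2] = 1 + 10 = 11, A[0][2] + B[2][2] = -3 + 1 = -2) = -2 (attained at k = 2)
  C[1][0] = min over k of (A[1][0] + B[0][0] = 3 + 0 = 3, A[1][1] + B[1][0] = 0 + 0 = 0, A[1][2] + B[2][0] = 5 + 1 = 6) = 0 (attained at k = 1)
  C[1][1] = min over k of (A[1][0] + B[0][1] = 3 + 5 = 8, A[1][1] + B[1][1] = 0 + -4 = -4, A[1][2] + B[2][1] = 5 + -1 = 4) = -4 (attained at k = 1)
  C[1][2] = min over k of (A[1][0] + B[0][2] = 3 + -1 = 2, A[1][1] + B[1][2] = 0 + 10 = 10, A[1][2] + B[2][2] = 5 + 1 = 6) = 2 (attained at k = 0)
  C[2][0] = min over k of (A[2][0] + B[0][0] = -5 + 0 = -5, A[2][1] + B[1][0] = -1 + 0 = -1, A[2][2] + B[2][0] = 6 + 1 = 7) = -5 (attained at k = 0)
  C[2][1] = min over k of (A[2][0] + B[0][1] = -5 + 5 = 0, A[2][1] + B[1][1] = -1 + -4 = -5, A[2][2] + B[2][1] = 6 + -1 = 5) = -5 (attained at k = 1)
  C[2][2] = min over k of (A[2][0] + B[0][2] = -5 + -1 = -6, A[2][1] + B[1][2] = -1 + 10 = 9, A[2][2] + B[2][2] = 6 + 1 = 7) = -6 (attained at k = 0)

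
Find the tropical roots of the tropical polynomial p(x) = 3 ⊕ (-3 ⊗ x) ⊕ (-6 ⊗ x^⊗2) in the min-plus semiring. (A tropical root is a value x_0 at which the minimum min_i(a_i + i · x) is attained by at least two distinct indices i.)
Roots: {3, 6}

Each tropical root is a break point of the lower envelope of the lines y = a_i + i · x (there are 3 lines, with slopes 0, 1, ..., 2). Only the lines that attain the minimum somewhere contribute to roots; other lines are dominated. Here the surviving (envelope) indices are i = 2, i = 1, i = 0.
Intersections between consecutive envelope lines give the roots: for adjacent envelope indices i < j the intersection is x = (a_i − a_j) / (j − i). Reading off the sorted break points: {3, 6}.
Verification: at each break x_0, at least two indices attain the minimum of min_i(a_i + i · x_0).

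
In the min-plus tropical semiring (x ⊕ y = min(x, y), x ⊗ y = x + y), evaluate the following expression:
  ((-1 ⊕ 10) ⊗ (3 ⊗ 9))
((-1 ⊕ 10) ⊗ (3 ⊗ 9)) = 11

Expand innermost to outermost. Recall ⊕ takes the minimum of its arguments and ⊗ takes their sum. Working out the expression ((-1 ⊕ 10) ⊗ (3 ⊗ 9)) gives 11.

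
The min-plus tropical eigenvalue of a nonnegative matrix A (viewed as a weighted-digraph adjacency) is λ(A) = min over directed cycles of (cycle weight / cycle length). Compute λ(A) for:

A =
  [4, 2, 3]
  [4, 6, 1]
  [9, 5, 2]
λ(A) = 2

Enumerate directed cycles and compute their means (weight / length). Sample:
  cycle 0 → 0: weight = 4, length = 1, mean = 4/1 ≈ 4.000
  cycle 1 → 1: weight = 6, length = 1, mean = 6/1 ≈ 6.000
  cycle 2 → 2: weight = 2, length = 1, mean = 2/1 ≈ 2.000
  cycle 0 → 1 → 0: weight = 6, length = 2, mean = 6/2 ≈ 3.000
  cycle 0 → 2 → 0: weight = 12, length = 2, mean = 12/2 ≈ 6.000
  cycle 1 → 0 → 1: weight = 6, length = 2, mean = 6/2 ≈ 3.000
Minimum mean = 2.000, attained e.g. along the cycle 2 → 2 with weight 2 and length 1. So λ(A) = 2/1 = 2.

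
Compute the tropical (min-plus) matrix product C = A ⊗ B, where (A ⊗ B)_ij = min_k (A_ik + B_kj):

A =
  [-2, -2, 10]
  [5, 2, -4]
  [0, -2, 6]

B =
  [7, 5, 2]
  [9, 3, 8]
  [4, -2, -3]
A ⊗ B =
  [5, 1, 0]
  [0, -6, -7]
  [7, 1, 2]

Apply the min-plus product entry-by-entry:
  C[0][0] = min over k of (A[0][0] + B[0][0] = -2 + 7 = 5, A[0][1] + B[1][0] = -2 + 9 = 7, A[0][2] + B[2][0] = 10 + 4 = 14) = 5 (attained at k = 0)
  C[0][1] = min over k of (A[0][0] + B[0][1] = -2 + 5 = 3, A[0][1] + B[1][1] = -2 + 3 = 1, A[0][2] + B[2][1] = 10 + -2 = 8) = 1 (attained at k = 1)
  C[0][2] = min over k of (A[0][0] + B[0][2] = -2 + 2 = 0, A[0][1] + B[1][2] = -2 + 8 = 6, A[0][2] + B[2][2] = 10 + -3 = 7) = 0 (attained at k = 0)
  C[1][0] = min over k of (A[1][0] + B[0][0] = 5 + 7 = 12, A[1][1] + B[1][0] = 2 + 9 = 11, A[1][2] + B[2][0] = -4 + 4 = 0) = 0 (attained at k = 2)
  C[1][1] = min over k of (A[1][0] + B[0][1] = 5 + 5 = 10, A[1][1] + B[1][1] = 2 + 3 = 5, A[1][2] + B[2][1] = -4 + -2 = -6) = -6 (attained at k = 2)
  C[1][2] = min over k of (A[1][0] + B[0][2] = 5 + 2 = 7, A[1][1] + B[1][2] = 2 + 8 = 10, A[1][2] + B[2][2] = -4 + -3 = -7) = -7 (attained at k = 2)
  C[2][0] = min over k of (A[2][0] + B[0][0] = 0 + 7 = 7, A[2][1] + B[1][0] = -2 + 9 = 7, A[2][2] + B[2][0] = 6 + 4 = 10) = 7 (attained at k = 0)
  C[2][1] = min over k of (A[2][0] + B[0][1] = 0 + 5 = 5, A[2][1] + B[1][1] = -2 + 3 = 1, A[2][2] + B[2][1] = 6 + -2 = 4) = 1 (attained at k = 1)
  C[2][2] = min over k of (A[2][0] + B[0][2] = 0 + 2 = 2, A[2][1] + B[1][2] = -2 + 8 = 6, A[2][2] + B[2][2] = 6 + -3 = 3) = 2 (attained at k = 0)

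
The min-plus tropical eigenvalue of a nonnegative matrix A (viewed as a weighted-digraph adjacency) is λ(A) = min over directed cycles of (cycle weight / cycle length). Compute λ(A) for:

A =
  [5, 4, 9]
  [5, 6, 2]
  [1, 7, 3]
λ(A) = 7/3

Enumerate directed cycles and compute their means (weight / length). Sample:
  cycle 0 → 0: weight = 5, length = 1, mean = 5/1 ≈ 5.000
  cycle 1 → 1: weight = 6, length = 1, mean = 6/1 ≈ 6.000
  cycle 2 → 2: weight = 3, length = 1, mean = 3/1 ≈ 3.000
  cycle 0 → 1 → 0: weight = 9, length = 2, mean = 9/2 ≈ 4.500
  cycle 0 → 2 → 0: weight = 10, length = 2, mean = 10/2 ≈ 5.000
  cycle 1 → 0 → 1: weight = 9, length = 2, mean = 9/2 ≈ 4.500
Minimum mean = 2.333, attained e.g. along the cycle 0 → 1 → 2 → 0 with weight 7 and length 3. So λ(A) = 7/3 = 7/3.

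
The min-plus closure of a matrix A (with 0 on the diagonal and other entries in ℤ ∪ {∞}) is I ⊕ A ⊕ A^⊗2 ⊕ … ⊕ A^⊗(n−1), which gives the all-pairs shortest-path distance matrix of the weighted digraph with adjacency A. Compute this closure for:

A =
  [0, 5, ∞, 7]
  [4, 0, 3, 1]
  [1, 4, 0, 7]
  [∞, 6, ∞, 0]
Closure =
  [0, 5, 8, 6]
  [4, 0, 3, 1]
  [1, 4, 0, 5]
  [10, 6, 9, 0]

This is the Floyd-Warshall all-pairs shortest-path computation. For each intermediate vertex k = 0, 1, …, 3, update dist[i][j] ← min(dist[i][j], dist[i][k] + dist[k][j]). The final matrix gives, for each (i, j), the minimum total weight of any directed path from i to j (possibly empty when i = j).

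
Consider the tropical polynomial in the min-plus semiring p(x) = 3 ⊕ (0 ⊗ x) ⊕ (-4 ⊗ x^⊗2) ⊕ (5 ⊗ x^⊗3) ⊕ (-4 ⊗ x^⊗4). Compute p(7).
p(7) = 3

A tropical monomial a ⊗ x^⊗i evaluates to a + i · x. Evaluating each term at x = 7:
  Term 0 contributes 3 + 0 · 7 = 3
  Term 1 contributes 0 + 1 · 7 = 7
  Term 2 contributes -4 + 2 · 7 = 10
  Term 3 contributes 5 + 3 · 7 = 26
  Term 4 contributes -4 + 4 · 7 = 24
p(7) = ⊕ of these = min[3, 7, 10, 26, 24] = 3.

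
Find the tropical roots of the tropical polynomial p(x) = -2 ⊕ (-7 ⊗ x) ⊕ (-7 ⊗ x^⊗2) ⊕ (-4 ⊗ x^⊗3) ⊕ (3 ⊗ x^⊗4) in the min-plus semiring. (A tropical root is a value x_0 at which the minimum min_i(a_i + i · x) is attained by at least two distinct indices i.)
Roots: {-7, -3, 0, 5}

Each tropical root is a break point of the lower envelope of the lines y = a_i + i · x (there are 5 lines, with slopes 0, 1, ..., 4). Only the lines that attain the minimum somewhere contribute to roots; other lines are dominated. Here the surviving (envelope) indices are i = 4, i = 3, i = 2, i = 1, i = 0.
Intersections between consecutive envelope lines give the roots: for adjacent envelope indices i < j the intersection is x = (a_i − a_j) / (j − i). Reading off the sorted break points: {-7, -3, 0, 5}.
Verification: at each break x_0, at least two indices attain the minimum of min_i(a_i + i · x_0).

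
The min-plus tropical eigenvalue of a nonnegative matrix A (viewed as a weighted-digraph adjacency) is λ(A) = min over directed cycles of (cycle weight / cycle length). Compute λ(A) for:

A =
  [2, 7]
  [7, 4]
λ(A) = 2

Enumerate directed cycles and compute their means (weight / length). Sample:
  cycle 0 → 0: weight = 2, length = 1, mean = 2/1 ≈ 2.000
  cycle 1 → 1: weight = 4, length = 1, mean = 4/1 ≈ 4.000
  cycle 0 → 1 → 0: weight = 14, length = 2, mean = 14/2 ≈ 7.000
  cycle 1 → 0 → 1: weight = 14, length = 2, mean = 14/2 ≈ 7.000
Minimum mean = 2.000, attained e.g. along the cycle 0 → 0 with weight 2 and length 1. So λ(A) = 2/1 = 2.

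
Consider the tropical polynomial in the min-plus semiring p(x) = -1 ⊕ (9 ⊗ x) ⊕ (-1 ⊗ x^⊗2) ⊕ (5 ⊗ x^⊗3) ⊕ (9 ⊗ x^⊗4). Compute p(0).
p(0) = -1

A tropical monomial a ⊗ x^⊗i evaluates to a + i · x. Evaluating each term at x = 0:
  Term 0 contributes -1 + 0 · 0 = -1
  Term 1 contributes 9 + 1 · 0 = 9
  Term 2 contributes -1 + 2 · 0 = -1
  Term 3 contributes 5 + 3 · 0 = 5
  Term 4 contributes 9 + 4 · 0 = 9
p(0) = ⊕ of these = min[-1, 9, -1, 5, 9] = -1.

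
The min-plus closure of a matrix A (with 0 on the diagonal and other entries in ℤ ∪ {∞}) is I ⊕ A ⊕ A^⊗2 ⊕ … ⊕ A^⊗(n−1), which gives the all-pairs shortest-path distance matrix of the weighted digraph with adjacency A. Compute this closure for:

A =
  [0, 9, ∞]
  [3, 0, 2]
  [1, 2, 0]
Closure =
  [0, 9, 11]
  [3, 0, 2]
  [1, 2, 0]

This is the Floyd-Warshall all-pairs shortest-path computation. For each intermediate vertex k = 0, 1, …, 2, update dist[i][j] ← min(dist[i][j], dist[i][k] + dist[k][j]). The final matrix gives, for each (i, j), the minimum total weight of any directed path from i to j (possibly empty when i = j).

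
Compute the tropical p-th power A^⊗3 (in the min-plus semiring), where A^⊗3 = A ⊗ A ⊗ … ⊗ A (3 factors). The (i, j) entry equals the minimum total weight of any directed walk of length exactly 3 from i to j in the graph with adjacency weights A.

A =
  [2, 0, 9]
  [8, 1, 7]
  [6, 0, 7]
A^⊗3 =
  [6, 2, 8]
  [10, 3, 9]
  [9, 2, 8]

Each entry (A^⊗3)_ij equals the minimum over all length-3 walks i = v_0 → v_1 → … → v_3 = j of Σ_t A[v_t][v_{t+1}]. For example, for (i, j) = (0, 2) we minimise over 9 possible intermediate vertex sequences; the minimum is 8, attained along the walk 0 → 1 → 1 → 2.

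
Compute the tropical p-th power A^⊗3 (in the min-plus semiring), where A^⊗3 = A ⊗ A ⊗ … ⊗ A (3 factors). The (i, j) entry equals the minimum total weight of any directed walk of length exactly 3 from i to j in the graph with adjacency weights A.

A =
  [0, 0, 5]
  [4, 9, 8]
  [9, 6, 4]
A^⊗3 =
  [0, 0, 5]
  [4, 4, 9]
  [9, 9, 12]

Each entry (A^⊗3)_ij equals the minimum over all length-3 walks i = v_0 → v_1 → … → v_3 = j of Σ_t A[v_t][v_{t+1}]. For example, for (i, j) = (0, 2) we minimise over 9 possible intermediate vertex sequences; the minimum is 5, attained along the walk 0 → 0 → 0 → 2.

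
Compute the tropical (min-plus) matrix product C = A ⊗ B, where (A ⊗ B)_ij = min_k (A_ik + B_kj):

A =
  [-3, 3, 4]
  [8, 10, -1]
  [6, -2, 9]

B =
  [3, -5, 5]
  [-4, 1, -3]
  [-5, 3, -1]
A ⊗ B =
  [-1, -8, 0]
  [-6, 2, -2]
  [-6, -1, -5]

Apply the min-plus product entry-by-entry:
  C[0][0] = min over k of (A[0][0] + B[0][0] = -3 + 3 = 0, A[0][1] + B[1][0] = 3 + -4 = -1, A[0][2] + B[2][0] = 4 + -5 = -1) = -1 (attained at k = 1)
  C[0][1] = min over k of (A[0][0] + B[0][1] = -3 + -5 = -8, A[0][1] + B[1][1] = 3 + 1 = 4, A[0][2] + B[2][1] = 4 + 3 = 7) = -8 (attained at k = 0)
  C[0][2] = min over k of (A[0][0] + B[0][2] = -3 + 5 = 2, A[0][1] + B[1][2] = 3 + -3 = 0, A[0][2] + B[2][2] = 4 + -1 = 3) = 0 (attained at k = 1)
  C[1][0] = min over k of (A[1][0] + B[0][0] = 8 + 3 = 11, A[1][1] + B[1][0] = 10 + -4 = 6, A[1][2] + B[2][0] = -1 + -5 = -6) = -6 (attained at k = 2)
  C[1][1] = min over k of (A[1][0] + B[0][1] = 8 + -5 = 3, A[1][1] + B[1][1] = 10 + 1 = 11, A[1][2] + B[2][1] = -1 + 3 = 2) = 2 (attained at k = 2)
  C[1][2] = min over k of (A[1][0] + B[0][2] = 8 + 5 = 13, A[1][1] + B[1][2] = 10 + -3 = 7, A[1][2] + B[2][2] = -1 + -1 = -2) = -2 (attained at k = 2)
  C[2][0] = min over k of (A[2][0] + B[0][0] = 6 + 3 = 9, A[2][1] + B[1][0] = -2 + -4 = -6, A[2][2] + B[2][0] = 9 + -5 = 4) = -6 (attained at k = 1)
  C[2][1] = min over k of (A[2][0] + B[0][1] = 6 + -5 = 1, A[2][1] + B[1][1] = -2 + 1 = -1, A[2][2] + B[2][1] = 9 + 3 = 12) = -1 (attained at k = 1)
  C[2][2] = min over k of (A[2][0] + B[0][2] = 6 + 5 = 11, A[2][1] + B[1][2] = -2 + -3 = -5, A[2][2] + B[2][2] = 9 + -1 = 8) = -5 (attained at k = 1)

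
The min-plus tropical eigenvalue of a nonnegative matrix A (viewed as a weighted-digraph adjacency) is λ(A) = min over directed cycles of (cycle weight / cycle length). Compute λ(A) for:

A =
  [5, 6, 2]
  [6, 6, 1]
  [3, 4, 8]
λ(A) = 5/2

Enumerate directed cycles and compute their means (weight / length). Sample:
  cycle 0 → 0: weight = 5, length = 1, mean = 5/1 ≈ 5.000
  cycle 1 → 1: weight = 6, length = 1, mean = 6/1 ≈ 6.000
  cycle 2 → 2: weight = 8, length = 1, mean = 8/1 ≈ 8.000
  cycle 0 → 1 → 0: weight = 12, length = 2, mean = 12/2 ≈ 6.000
  cycle 0 → 2 → 0: weight = 5, length = 2, mean = 5/2 ≈ 2.500
  cycle 1 → 0 → 1: weight = 12, length = 2, mean = 12/2 ≈ 6.000
Minimum mean = 2.500, attained e.g. along the cycle 0 → 2 → 0 with weight 5 and length 2. So λ(A) = 5/2 = 5/2.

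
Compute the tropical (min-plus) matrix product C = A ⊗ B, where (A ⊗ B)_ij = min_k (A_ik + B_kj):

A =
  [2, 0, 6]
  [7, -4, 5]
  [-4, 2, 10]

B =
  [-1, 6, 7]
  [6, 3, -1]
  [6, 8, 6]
A ⊗ B =
  [1, 3, -1]
  [2, -1, -5]
  [-5, 2, 1]

Apply the min-plus product entry-by-entry:
  C[0][0] = min over k of (A[0][0] + B[0][0] = 2 + -1 = 1, A[0][1] + B[1][0] = 0 + 6 = 6, A[0][2] + B[2][0] = 6 + 6 = 12) = 1 (attained at k = 0)
  C[0][1] = min over k of (A[0][0] + B[0][1] = 2 + 6 = 8, A[0][1] + B[1][1] = 0 + 3 = 3, A[0][2] + B[2][1] = 6 + 8 = 14) = 3 (attained at k = 1)
  C[0][2] = min over k of (A[0][0] + B[0][2] = 2 + 7 = 9, A[0][1] + B[1][2] = 0 + -1 = -1, A[0][2] + B[2][2] = 6 + 6 = 12) = -1 (attained at k = 1)
  C[1][0] = min over k of (A[1][0] + B[0][0] = 7 + -1 = 6, A[1][1] + B[1][0] = -4 + 6 = 2, A[1][2] + B[2][0] = 5 + 6 = 11) = 2 (attained at k = 1)
  C[1][1] = min over k of (A[1][0] + B[0][1] = 7 + 6 = 13, A[1][1] + B[1][1] = -4 + 3 = -1, A[1][2] + B[2][1] = 5 + 8 = 13) = -1 (attained at k = 1)
  C[1][2] = min over k of (A[1][0] + B[0][2] = 7 + 7 = 14, A[1][1] + B[1][2] = -4 + -1 = -5, A[1][2] + B[2][2] = 5 + 6 = 11) = -5 (attained at k = 1)
  C[2][0] = min over k of (A[2][0] + B[0][0] = -4 + -1 = -5, A[2][1] + B[1][0] = 2 + 6 = 8, A[2][2] + B[2][0] = 10 + 6 = 16) = -5 (attained at k = 0)
  C[2][1] = min over k of (A[2][0] + B[0][1] = -4 + 6 = 2, A[2][1] + B[1][1] = 2 + 3 = 5, A[2][2] + B[2][1] = 10 + 8 = 18) = 2 (attained at k = 0)
  C[2][2] = min over k of (A[2][0] + B[0][2] = -4 + 7 = 3, A[2][1] + B[1][2] = 2 + -1 = 1, A[2][2] + B[2][2] = 10 + 6 = 16) = 1 (attained at k = 1)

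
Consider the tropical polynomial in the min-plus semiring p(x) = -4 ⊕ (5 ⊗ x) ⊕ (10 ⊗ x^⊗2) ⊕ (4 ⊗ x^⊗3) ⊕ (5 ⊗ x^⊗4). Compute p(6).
p(6) = -4

A tropical monomial a ⊗ x^⊗i evaluates to a + i · x. Evaluating each term at x = 6:
  Term 0 contributes -4 + 0 · 6 = -4
  Term 1 contributes 5 + 1 · 6 = 11
  Term 2 contributes 10 + 2 · 6 = 22
  Term 3 contributes 4 + 3 · 6 = 22
  Term 4 contributes 5 + 4 · 6 = 29
p(6) = ⊕ of these = min[-4, 11, 22, 22, 29] = -4.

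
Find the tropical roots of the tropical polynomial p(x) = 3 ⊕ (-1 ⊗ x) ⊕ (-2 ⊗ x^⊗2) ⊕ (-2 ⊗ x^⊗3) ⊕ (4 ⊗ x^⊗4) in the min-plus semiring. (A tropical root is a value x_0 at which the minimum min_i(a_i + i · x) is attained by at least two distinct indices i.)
Roots: {-6, 0, 1, 4}

Each tropical root is a break point of the lower envelope of the lines y = a_i + i · x (there are 5 lines, with slopes 0, 1, ..., 4). Only the lines that attain the minimum somewhere contribute to roots; other lines are dominated. Here the surviving (envelope) indices are i = 4, i = 3, i = 2, i = 1, i = 0.
Intersections between consecutive envelope lines give the roots: for adjacent envelope indices i < j the intersection is x = (a_i − a_j) / (j − i). Reading off the sorted break points: {-6, 0, 1, 4}.
Verification: at each break x_0, at least two indices attain the minimum of min_i(a_i + i · x_0).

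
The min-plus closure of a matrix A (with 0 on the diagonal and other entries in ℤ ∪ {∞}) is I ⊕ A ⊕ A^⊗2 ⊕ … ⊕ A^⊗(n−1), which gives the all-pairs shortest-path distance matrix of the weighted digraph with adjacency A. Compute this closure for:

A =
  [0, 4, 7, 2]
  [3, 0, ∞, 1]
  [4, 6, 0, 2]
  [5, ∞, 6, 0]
Closure =
  [0, 4, 7, 2]
  [3, 0, 7, 1]
  [4, 6, 0, 2]
  [5, 9, 6, 0]

This is the Floyd-Warshall all-pairs shortest-path computation. For each intermediate vertex k = 0, 1, …, 3, update dist[i][j] ← min(dist[i][j], dist[i][k] + dist[k][j]). The final matrix gives, for each (i, j), the minimum total weight of any directed path from i to j (possibly empty when i = j).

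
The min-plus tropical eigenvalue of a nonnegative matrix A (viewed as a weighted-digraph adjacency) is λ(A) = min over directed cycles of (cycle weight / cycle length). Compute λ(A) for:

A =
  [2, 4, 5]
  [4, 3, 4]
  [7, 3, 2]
λ(A) = 2

Enumerate directed cycles and compute their means (weight / length). Sample:
  cycle 0 → 0: weight = 2, length = 1, mean = 2/1 ≈ 2.000
  cycle 1 → 1: weight = 3, length = 1, mean = 3/1 ≈ 3.000
  cycle 2 → 2: weight = 2, length = 1, mean = 2/1 ≈ 2.000
  cycle 0 → 1 → 0: weight = 8, length = 2, mean = 8/2 ≈ 4.000
  cycle 0 → 2 → 0: weight = 12, length = 2, mean = 12/2 ≈ 6.000
  cycle 1 → 0 → 1: weight = 8, length = 2, mean = 8/2 ≈ 4.000
Minimum mean = 2.000, attained e.g. along the cycle 0 → 0 with weight 2 and length 1. So λ(A) = 2/1 = 2.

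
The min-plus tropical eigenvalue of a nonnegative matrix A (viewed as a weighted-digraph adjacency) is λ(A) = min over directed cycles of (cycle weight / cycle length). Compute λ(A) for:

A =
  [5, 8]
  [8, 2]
λ(A) = 2

Enumerate directed cycles and compute their means (weight / length). Sample:
  cycle 0 → 0: weight = 5, length = 1, mean = 5/1 ≈ 5.000
  cycle 1 → 1: weight = 2, length = 1, mean = 2/1 ≈ 2.000
  cycle 0 → 1 → 0: weight = 16, length = 2, mean = 16/2 ≈ 8.000
  cycle 1 → 0 → 1: weight = 16, length = 2, mean = 16/2 ≈ 8.000
Minimum mean = 2.000, attained e.g. along the cycle 1 → 1 with weight 2 and length 1. So λ(A) = 2/1 = 2.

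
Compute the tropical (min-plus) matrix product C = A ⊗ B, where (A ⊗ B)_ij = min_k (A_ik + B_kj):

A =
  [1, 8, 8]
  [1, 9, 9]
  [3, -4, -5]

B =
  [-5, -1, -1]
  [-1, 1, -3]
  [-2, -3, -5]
A ⊗ B =
  [-4, 0, 0]
  [-4, 0, 0]
  [-7, -8, -10]

Apply the min-plus product entry-by-entry:
  C[0][0] = min over k of (A[0][0] + B[0][0] = 1 + -5 = -4, A[0][1] + B[1][0] = 8 + -1 = 7, A[0][2] + B[2][0] = 8 + -2 = 6) = -4 (attained at k = 0)
  C[0][1] = min over k of (A[0][0] + B[0][1] = 1 + -1 = 0, A[0][1] + B[1][1] = 8 + 1 = 9, A[0][2] + B[2][1] = 8 + -3 = 5) = 0 (attained at k = 0)
  C[0][2] = min over k of (A[0][0] + B[0][2] = 1 + -1 = 0, A[0][1] + B[1][2] = 8 + -3 = 5, A[0][2] + B[2][2] = 8 + -5 = 3) = 0 (attained at k = 0)
  C[1][0] = min over k of (A[1][0] + B[0][0] = 1 + -5 = -4, A[1][1] + B[1][0] = 9 + -1 = 8, A[1][2] + B[2][0] = 9 + -2 = 7) = -4 (attained at k = 0)
  C[1][1] = min over k of (A[1][0] + B[0][1] = 1 + -1 = 0, A[1][1] + B[1][1] = 9 + 1 = 10, A[1][2] + B[2][1] = 9 + -3 = 6) = 0 (attained at k = 0)
  C[1][2] = min over k of (A[1][0] + B[0][2] = 1 + -1 = 0, A[1][1] + B[1][2] = 9 + -3 = 6, A[1][2] + B[2][2] = 9 + -5 = 4) = 0 (attained at k = 0)
  C[2][0] = min over k of (A[2][0] + B[0][0] = 3 + -5 = -2, A[2][1] + B[1][0] = -4 + -1 = -5, A[2][2] + B[2][0] = -5 + -2 = -7) = -7 (attained at k = 2)
  C[2][1] = min over k of (A[2][0] + B[0][1] = 3 + -1 = 2, A[2][1] + B[1][1] = -4 + 1 = -3, A[2][2] + B[2][1] = -5 + -3 = -8) = -8 (attained at k = 2)
  C[2][2] = min over k of (A[2][0] + B[0][2] = 3 + -1 = 2, A[2][1] + B[1][2] = -4 + -3 = -7, A[2][2] + B[2][2] = -5 + -5 = -10) = -10 (attained at k = 2)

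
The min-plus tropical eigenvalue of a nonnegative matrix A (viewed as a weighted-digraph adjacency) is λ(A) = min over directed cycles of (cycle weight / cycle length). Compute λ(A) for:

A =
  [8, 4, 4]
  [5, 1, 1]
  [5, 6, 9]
λ(A) = 1

Enumerate directed cycles and compute their means (weight / length). Sample:
  cycle 0 → 0: weight = 8, length = 1, mean = 8/1 ≈ 8.000
  cycle 1 → 1: weight = 1, length = 1, mean = 1/1 ≈ 1.000
  cycle 2 → 2: weight = 9, length = 1, mean = 9/1 ≈ 9.000
  cycle 0 → 1 → 0: weight = 9, length = 2, mean = 9/2 ≈ 4.500
  cycle 0 → 2 → 0: weight = 9, length = 2, mean = 9/2 ≈ 4.500
  cycle 1 → 0 → 1: weight = 9, length = 2, mean = 9/2 ≈ 4.500
Minimum mean = 1.000, attained e.g. along the cycle 1 → 1 with weight 1 and length 1. So λ(A) = 1/1 = 1.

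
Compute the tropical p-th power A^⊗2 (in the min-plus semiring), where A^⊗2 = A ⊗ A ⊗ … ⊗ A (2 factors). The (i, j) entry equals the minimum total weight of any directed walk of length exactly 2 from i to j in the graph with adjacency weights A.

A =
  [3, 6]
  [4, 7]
A^⊗2 =
  [6, 9]
  [7, 10]

Each entry (A^⊗2)_ij equals the minimum over all length-2 walks i = v_0 → v_1 → … → v_2 = j of Σ_t A[v_t][v_{t+1}]. For example, for (i, j) = (0, 1) we minimise over 2 possible intermediate vertex sequences; the minimum is 9, attained along the walk 0 → 0 → 1.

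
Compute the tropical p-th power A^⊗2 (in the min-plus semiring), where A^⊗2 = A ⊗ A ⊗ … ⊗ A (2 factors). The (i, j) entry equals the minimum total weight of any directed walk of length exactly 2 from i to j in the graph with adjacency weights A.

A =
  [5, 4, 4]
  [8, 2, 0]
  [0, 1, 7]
A^⊗2 =
  [4, 5, 4]
  [0, 1, 2]
  [5, 3, 1]

Each entry (A^⊗2)_ij equals the minimum over all length-2 walks i = v_0 → v_1 → … → v_2 = j of Σ_t A[v_t][v_{t+1}]. For example, for (i, j) = (0, 2) we minimise over 3 possible intermediate vertex sequences; the minimum is 4, attained along the walk 0 → 1 → 2.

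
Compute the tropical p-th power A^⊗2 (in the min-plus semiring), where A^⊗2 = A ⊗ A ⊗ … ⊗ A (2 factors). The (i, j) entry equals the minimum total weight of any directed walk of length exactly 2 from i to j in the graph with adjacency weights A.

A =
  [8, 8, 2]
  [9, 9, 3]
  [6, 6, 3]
A^⊗2 =
  [8, 8, 5]
  [9, 9, 6]
  [9, 9, 6]

Each entry (A^⊗2)_ij equals the minimum over all length-2 walks i = v_0 → v_1 → … → v_2 = j of Σ_t A[v_t][v_{t+1}]. For example, for (i, j) = (0, 2) we minimise over 3 possible intermediate vertex sequences; the minimum is 5, attained along the walk 0 → 2 → 2.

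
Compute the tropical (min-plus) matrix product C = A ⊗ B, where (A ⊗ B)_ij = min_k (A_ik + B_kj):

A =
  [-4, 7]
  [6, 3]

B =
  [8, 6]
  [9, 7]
A ⊗ B =
  [4, 2]
  [12, 10]

Apply the min-plus product entry-by-entry:
  C[0][0] = min over k of (A[0][0] + B[0][0] = -4 + 8 = 4, A[0][1] + B[1][0] = 7 + 9 = 16) = 4 (attained at k = 0)
  C[0][1] = min over k of (A[0][0] + B[0][1] = -4 + 6 = 2, A[0][1] + B[1][1] = 7 + 7 = 14) = 2 (attained at k = 0)
  C[1][0] = min over k of (A[1][0] + B[0][0] = 6 + 8 = 14, A[1][1] + B[1][0] = 3 + 9 = 12) = 12 (attained at k = 1)
  C[1][1] = min over k of (A[1][0] + B[0][1] = 6 + 6 = 12, A[1][1] + B[1][1] = 3 + 7 = 10) = 10 (attained at k = 1)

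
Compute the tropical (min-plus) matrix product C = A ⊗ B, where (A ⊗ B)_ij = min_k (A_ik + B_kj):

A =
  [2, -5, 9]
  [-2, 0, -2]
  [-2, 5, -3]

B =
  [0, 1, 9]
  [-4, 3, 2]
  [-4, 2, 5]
A ⊗ B =
  [-9, -2, -3]
  [-6, -1, 2]
  [-7, -1, 2]

Apply the min-plus product entry-by-entry:
  C[0][0] = min over k of (A[0][0] + B[0][0] = 2 + 0 = 2, A[0][1] + B[1][0] = -5 + -4 = -9, A[0][2] + B[2][0] = 9 + -4 = 5) = -9 (attained at k = 1)
  C[0][1] = min over k of (A[0][0] + B[0][1] = 2 + 1 = 3, A[0][1] + B[1][1] = -5 + 3 = -2, A[0][2] + B[2][1] = 9 + 2 = 11) = -2 (attained at k = 1)
  C[0][2] = min over k of (A[0][0] + B[0][2] = 2 + 9 = 11, A[0][1] + B[1][2] = -5 + 2 = -3, A[0][2] + B[2][2] = 9 + 5 = 14) = -3 (attained at k = 1)
  C[1][0] = min over k of (A[1][0] + B[0][0] = -2 + 0 = -2, A[1][1] + B[1][0] = 0 + -4 = -4, A[1][2] + B[2][0] = -2 + -4 = -6) = -6 (attained at k = 2)
  C[1][1] = min over k of (A[1][0] + B[0][1] = -2 + 1 = -1, A[1][1] + B[1][1] = 0 + 3 = 3, A[1][2] + B[2][1] = -2 + 2 = 0) = -1 (attained at k = 0)
  C[1][2] = min over k of (A[1][0] + B[0][2] = -2 + 9 = 7, A[1][1] + B[1][2] = 0 + 2 = 2, A[1][2] + B[2][2] = -2 + 5 = 3) = 2 (attained at k = 1)
  C[2][0] = min over k of (A[2][0] + B[0][0] = -2 + 0 = -2, A[2][1] + B[1][0] = 5 + -4 = 1, A[2][2] + B[2][0] = -3 + -4 = -7) = -7 (attained at k = 2)
  C[2][1] = min over k of (A[2][0] + B[0][1] = -2 + 1 = -1, A[2][1] + B[1][1] = 5 + 3 = 8, A[2][2] + B[2][1] = -3 + 2 = -1) = -1 (attained at k = 0)
  C[2][2] = min over k of (A[2][0] + B[0][2] = -2 + 9 = 7, A[2][1] + B[1][2] = 5 + 2 = 7, A[2][2] + B[2][2] = -3 + 5 = 2) = 2 (attained at k = 2)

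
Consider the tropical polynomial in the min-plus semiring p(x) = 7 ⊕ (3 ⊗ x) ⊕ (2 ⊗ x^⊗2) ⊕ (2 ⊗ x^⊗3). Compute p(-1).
p(-1) = -1

A tropical monomial a ⊗ x^⊗i evaluates to a + i · x. Evaluating each term at x = -1:
  Term 0 contributes 7 + 0 · -1 = 7
  Term 1 contributes 3 + 1 · -1 = 2
  Term 2 contributes 2 + 2 · -1 = 0
  Term 3 contributes 2 + 3 · -1 = -1
p(-1) = ⊕ of these = min[7, 2, 0, -1] = -1.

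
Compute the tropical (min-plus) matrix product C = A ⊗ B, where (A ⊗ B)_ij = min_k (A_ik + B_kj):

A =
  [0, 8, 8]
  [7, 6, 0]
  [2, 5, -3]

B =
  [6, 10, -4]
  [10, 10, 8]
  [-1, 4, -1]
A ⊗ B =
  [6, 10, -4]
  [-1, 4, -1]
  [-4, 1, -4]

Apply the min-plus product entry-by-entry:
  C[0][0] = min over k of (A[0][0] + B[0][0] = 0 + 6 = 6, A[0][1] + B[1][0] = 8 + 10 = 18, A[0][2] + B[2][0] = 8 + -1 = 7) = 6 (attained at k = 0)
  C[0][1] = min over k of (A[0][0] + B[0][1] = 0 + 10 = 10, A[0][1] + B[1][1] = 8 + 10 = 18, A[0][2] + B[2][1] = 8 + 4 = 12) = 10 (attained at k = 0)
  C[0][2] = min over k of (A[0][0] + B[0][2] = 0 + -4 = -4, A[0][1] + B[1][2] = 8 + 8 = 16, A[0][2] + B[2][2] = 8 + -1 = 7) = -4 (attained at k = 0)
  C[1][0] = min over k of (A[1][0] + B[0][0] = 7 + 6 = 13, A[1][1] + B[1][0] = 6 + 10 = 16, A[1][2] + B[2][0] = 0 + -1 = -1) = -1 (attained at k = 2)
  C[1][1] = min over k of (A[1][0] + B[0][1] = 7 + 10 = 17, A[1][1] + B[1][1] = 6 + 10 = 16, A[1][2] + B[2][1] = 0 + 4 = 4) = 4 (attained at k = 2)
  C[1][2] = min over k of (A[1][0] + B[0][2] = 7 + -4 = 3, A[1][1] + B[1][2] = 6 + 8 = 14, A[1][2] + B[2][2] = 0 + -1 = -1) = -1 (attained at k = 2)
  C[2][0] = min over k of (A[2][0] + B[0][0] = 2 + 6 = 8, A[2][1] + B[1][0] = 5 + 10 = 15, A[2][2] + B[2][0] = -3 + -1 = -4) = -4 (attained at k = 2)
  C[2][1] = min over k of (A[2][0] + B[0][1] = 2 + 10 = 12, A[2][1] + B[1][1] = 5 + 10 = 15, A[2][2] + B[2][1] = -3 + 4 = 1) = 1 (attained at k = 2)
  C[2][2] = min over k of (A[2][0] + B[0][2] = 2 + -4 = -2, A[2][1] + B[1][2] = 5 + 8 = 13, A[2][2] + B[2][2] = -3 + -1 = -4) = -4 (attained at k = 2)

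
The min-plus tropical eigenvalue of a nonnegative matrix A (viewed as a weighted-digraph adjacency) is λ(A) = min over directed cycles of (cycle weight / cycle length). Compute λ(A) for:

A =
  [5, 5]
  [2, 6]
λ(A) = 7/2

Enumerate directed cycles and compute their means (weight / length). Sample:
  cycle 0 → 0: weight = 5, length = 1, mean = 5/1 ≈ 5.000
  cycle 1 → 1: weight = 6, length = 1, mean = 6/1 ≈ 6.000
  cycle 0 → 1 → 0: weight = 7, length = 2, mean = 7/2 ≈ 3.500
  cycle 1 → 0 → 1: weight = 7, length = 2, mean = 7/2 ≈ 3.500
Minimum mean = 3.500, attained e.g. along the cycle 0 → 1 → 0 with weight 7 and length 2. So λ(A) = 7/2 = 7/2.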